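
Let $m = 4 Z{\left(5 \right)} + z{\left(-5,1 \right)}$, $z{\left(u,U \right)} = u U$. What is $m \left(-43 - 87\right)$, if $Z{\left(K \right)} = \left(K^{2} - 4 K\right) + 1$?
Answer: $-2470$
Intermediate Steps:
$z{\left(u,U \right)} = U u$
$Z{\left(K \right)} = 1 + K^{2} - 4 K$
$m = 19$ ($m = 4 \left(1 + 5^{2} - 20\right) + 1 \left(-5\right) = 4 \left(1 + 25 - 20\right) - 5 = 4 \cdot 6 - 5 = 24 - 5 = 19$)
$m \left(-43 - 87\right) = 19 \left(-43 - 87\right) = 19 \left(-130\right) = -2470$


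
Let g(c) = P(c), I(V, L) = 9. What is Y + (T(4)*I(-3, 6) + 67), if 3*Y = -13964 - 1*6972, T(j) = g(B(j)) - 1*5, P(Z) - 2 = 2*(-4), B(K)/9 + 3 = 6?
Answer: -21032/3 ≈ -7010.7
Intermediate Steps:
B(K) = 27 (B(K) = -27 + 9*6 = -27 + 54 = 27)
P(Z) = -6 (P(Z) = 2 + 2*(-4) = 2 - 8 = -6)
g(c) = -6
T(j) = -11 (T(j) = -6 - 1*5 = -6 - 5 = -11)
Y = -20936/3 (Y = (-13964 - 1*6972)/3 = (-13964 - 6972)/3 = (1/3)*(-20936) = -20936/3 ≈ -6978.7)
Y + (T(4)*I(-3, 6) + 67) = -20936/3 + (-11*9 + 67) = -20936/3 + (-99 + 67) = -20936/3 - 32 = -21032/3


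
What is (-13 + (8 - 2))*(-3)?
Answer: 21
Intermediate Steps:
(-13 + (8 - 2))*(-3) = (-13 + 6)*(-3) = -7*(-3) = 21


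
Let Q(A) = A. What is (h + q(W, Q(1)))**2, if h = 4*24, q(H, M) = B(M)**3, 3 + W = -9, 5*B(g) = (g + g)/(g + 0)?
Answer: 144192064/15625 ≈ 9228.3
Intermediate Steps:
B(g) = 2/5 (B(g) = ((g + g)/(g + 0))/5 = ((2*g)/g)/5 = (1/5)*2 = 2/5)
W = -12 (W = -3 - 9 = -12)
q(H, M) = 8/125 (q(H, M) = (2/5)**3 = 8/125)
h = 96
(h + q(W, Q(1)))**2 = (96 + 8/125)**2 = (12008/125)**2 = 144192064/15625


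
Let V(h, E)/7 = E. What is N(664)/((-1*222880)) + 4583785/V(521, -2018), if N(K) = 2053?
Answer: -72975928677/224885920 ≈ -324.50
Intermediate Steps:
V(h, E) = 7*E
N(664)/((-1*222880)) + 4583785/V(521, -2018) = 2053/((-1*222880)) + 4583785/((7*(-2018))) = 2053/(-222880) + 4583785/(-14126) = 2053*(-1/222880) + 4583785*(-1/14126) = -2053/222880 - 4583785/14126 = -72975928677/224885920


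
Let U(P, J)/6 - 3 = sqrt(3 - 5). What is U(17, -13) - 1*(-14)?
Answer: 32 + 6*I*sqrt(2) ≈ 32.0 + 8.4853*I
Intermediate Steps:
U(P, J) = 18 + 6*I*sqrt(2) (U(P, J) = 18 + 6*sqrt(3 - 5) = 18 + 6*sqrt(-2) = 18 + 6*(I*sqrt(2)) = 18 + 6*I*sqrt(2))
U(17, -13) - 1*(-14) = (18 + 6*I*sqrt(2)) - 1*(-14) = (18 + 6*I*sqrt(2)) + 14 = 32 + 6*I*sqrt(2)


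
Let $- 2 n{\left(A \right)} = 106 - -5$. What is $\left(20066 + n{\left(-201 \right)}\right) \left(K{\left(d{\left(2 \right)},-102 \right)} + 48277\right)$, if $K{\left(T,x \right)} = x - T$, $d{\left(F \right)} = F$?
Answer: $\frac{1927931633}{2} \approx 9.6397 \cdot 10^{8}$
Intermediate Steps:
$n{\left(A \right)} = - \frac{111}{2}$ ($n{\left(A \right)} = - \frac{106 - -5}{2} = - \frac{106 + 5}{2} = \left(- \frac{1}{2}\right) 111 = - \frac{111}{2}$)
$\left(20066 + n{\left(-201 \right)}\right) \left(K{\left(d{\left(2 \right)},-102 \right)} + 48277\right) = \left(20066 - \frac{111}{2}\right) \left(\left(-102 - 2\right) + 48277\right) = \frac{40021 \left(\left(-102 - 2\right) + 48277\right)}{2} = \frac{40021 \left(-104 + 48277\right)}{2} = \frac{40021}{2} \cdot 48173 = \frac{1927931633}{2}$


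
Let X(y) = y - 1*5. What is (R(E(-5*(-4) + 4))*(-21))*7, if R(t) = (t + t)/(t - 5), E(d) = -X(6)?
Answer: -49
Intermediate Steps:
X(y) = -5 + y (X(y) = y - 5 = -5 + y)
E(d) = -1 (E(d) = -(-5 + 6) = -1*1 = -1)
R(t) = 2*t/(-5 + t) (R(t) = (2*t)/(-5 + t) = 2*t/(-5 + t))
(R(E(-5*(-4) + 4))*(-21))*7 = ((2*(-1)/(-5 - 1))*(-21))*7 = ((2*(-1)/(-6))*(-21))*7 = ((2*(-1)*(-⅙))*(-21))*7 = ((⅓)*(-21))*7 = -7*7 = -49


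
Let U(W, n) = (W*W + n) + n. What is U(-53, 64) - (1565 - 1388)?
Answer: 2760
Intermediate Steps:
U(W, n) = W**2 + 2*n (U(W, n) = (W**2 + n) + n = (n + W**2) + n = W**2 + 2*n)
U(-53, 64) - (1565 - 1388) = ((-53)**2 + 2*64) - (1565 - 1388) = (2809 + 128) - 1*177 = 2937 - 177 = 2760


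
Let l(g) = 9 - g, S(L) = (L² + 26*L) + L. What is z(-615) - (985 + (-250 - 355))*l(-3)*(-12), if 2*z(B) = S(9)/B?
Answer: 11217546/205 ≈ 54720.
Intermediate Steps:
S(L) = L² + 27*L
z(B) = 162/B (z(B) = ((9*(27 + 9))/B)/2 = ((9*36)/B)/2 = (324/B)/2 = 162/B)
z(-615) - (985 + (-250 - 355))*l(-3)*(-12) = 162/(-615) - (985 + (-250 - 355))*(9 - 1*(-3))*(-12) = 162*(-1/615) - (985 - 605)*(9 + 3)*(-12) = -54/205 - 380*12*(-12) = -54/205 - 380*(-144) = -54/205 - 1*(-54720) = -54/205 + 54720 = 11217546/205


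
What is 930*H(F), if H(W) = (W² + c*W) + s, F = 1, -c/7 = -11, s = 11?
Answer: 82770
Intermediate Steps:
c = 77 (c = -7*(-11) = 77)
H(W) = 11 + W² + 77*W (H(W) = (W² + 77*W) + 11 = 11 + W² + 77*W)
930*H(F) = 930*(11 + 1² + 77*1) = 930*(11 + 1 + 77) = 930*89 = 82770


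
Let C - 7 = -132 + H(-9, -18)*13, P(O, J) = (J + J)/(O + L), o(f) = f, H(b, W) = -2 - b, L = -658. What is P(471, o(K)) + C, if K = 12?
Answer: -6382/187 ≈ -34.128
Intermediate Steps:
P(O, J) = 2*J/(-658 + O) (P(O, J) = (J + J)/(O - 658) = (2*J)/(-658 + O) = 2*J/(-658 + O))
C = -34 (C = 7 + (-132 + (-2 - 1*(-9))*13) = 7 + (-132 + (-2 + 9)*13) = 7 + (-132 + 7*13) = 7 + (-132 + 91) = 7 - 41 = -34)
P(471, o(K)) + C = 2*12/(-658 + 471) - 34 = 2*12/(-187) - 34 = 2*12*(-1/187) - 34 = -24/187 - 34 = -6382/187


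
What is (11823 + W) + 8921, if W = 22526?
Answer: 43270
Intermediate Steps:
(11823 + W) + 8921 = (11823 + 22526) + 8921 = 34349 + 8921 = 43270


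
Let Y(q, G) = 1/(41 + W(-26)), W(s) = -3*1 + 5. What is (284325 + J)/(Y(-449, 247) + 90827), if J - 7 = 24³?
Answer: 6410354/1952781 ≈ 3.2827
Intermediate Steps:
J = 13831 (J = 7 + 24³ = 7 + 13824 = 13831)
W(s) = 2 (W(s) = -3 + 5 = 2)
Y(q, G) = 1/43 (Y(q, G) = 1/(41 + 2) = 1/43)
(284325 + J)/(Y(-449, 247) + 90827) = (284325 + 13831)/(1/43 + 90827) = 298156/(3905562/43) = 298156*(43/3905562) = 6410354/1952781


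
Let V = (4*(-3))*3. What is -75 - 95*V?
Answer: 3345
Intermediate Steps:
V = -36 (V = -12*3 = -36)
-75 - 95*V = -75 - 95*(-36) = -75 + 3420 = 3345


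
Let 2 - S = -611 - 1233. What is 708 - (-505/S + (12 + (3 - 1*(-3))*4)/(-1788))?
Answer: 194819015/275054 ≈ 708.29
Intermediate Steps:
S = 1846 (S = 2 - (-611 - 1233) = 2 - 1*(-1844) = 2 + 1844 = 1846)
708 - (-505/S + (12 + (3 - 1*(-3))*4)/(-1788)) = 708 - (-505/1846 + (12 + (3 - 1*(-3))*4)/(-1788)) = 708 - (-505*1/1846 + (12 + (3 + 3)*4)*(-1/1788)) = 708 - (-505/1846 + (12 + 6*4)*(-1/1788)) = 708 - (-505/1846 + (12 + 24)*(-1/1788)) = 708 - (-505/1846 + 36*(-1/1788)) = 708 - (-505/1846 - 3/149) = 708 - 1*(-80783/275054) = 708 + 80783/275054 = 194819015/275054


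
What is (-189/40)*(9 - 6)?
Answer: -567/40 ≈ -14.175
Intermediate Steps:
(-189/40)*(9 - 6) = -189/40*3 = -567/40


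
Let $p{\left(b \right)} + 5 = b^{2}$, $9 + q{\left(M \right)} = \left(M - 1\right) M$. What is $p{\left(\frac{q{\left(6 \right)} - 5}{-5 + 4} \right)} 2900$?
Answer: $727900$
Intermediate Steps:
$q{\left(M \right)} = -9 + M \left(-1 + M\right)$ ($q{\left(M \right)} = -9 + \left(M - 1\right) M = -9 + \left(-1 + M\right) M = -9 + M \left(-1 + M\right)$)
$p{\left(b \right)} = -5 + b^{2}$
$p{\left(\frac{q{\left(6 \right)} - 5}{-5 + 4} \right)} 2900 = \left(-5 + \left(\frac{\left(-9 + 6^{2} - 6\right) - 5}{-5 + 4}\right)^{2}\right) 2900 = \left(-5 + \left(\frac{\left(-9 + 36 - 6\right) - 5}{-1}\right)^{2}\right) 2900 = \left(-5 + \left(\left(21 - 5\right) \left(-1\right)\right)^{2}\right) 2900 = \left(-5 + \left(16 \left(-1\right)\right)^{2}\right) 2900 = \left(-5 + \left(-16\right)^{2}\right) 2900 = \left(-5 + 256\right) 2900 = 251 \cdot 2900 = 727900$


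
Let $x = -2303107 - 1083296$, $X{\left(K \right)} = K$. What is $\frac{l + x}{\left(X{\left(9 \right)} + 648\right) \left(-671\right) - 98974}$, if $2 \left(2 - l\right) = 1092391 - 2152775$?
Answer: $\frac{2856209}{539821} \approx 5.291$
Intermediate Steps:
$l = 530194$ ($l = 2 - \frac{1092391 - 2152775}{2} = 2 - -530192 = 2 + 530192 = 530194$)
$x = -3386403$
$\frac{l + x}{\left(X{\left(9 \right)} + 648\right) \left(-671\right) - 98974} = \frac{530194 - 3386403}{\left(9 + 648\right) \left(-671\right) - 98974} = - \frac{2856209}{657 \left(-671\right) - 98974} = - \frac{2856209}{-440847 - 98974} = - \frac{2856209}{-539821} = \left(-2856209\right) \left(- \frac{1}{539821}\right) = \frac{2856209}{539821}$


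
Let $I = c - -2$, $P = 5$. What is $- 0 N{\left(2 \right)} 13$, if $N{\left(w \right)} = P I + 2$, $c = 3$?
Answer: $0$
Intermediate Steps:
$I = 5$ ($I = 3 - -2 = 3 + 2 = 5$)
$N{\left(w \right)} = 27$ ($N{\left(w \right)} = 5 \cdot 5 + 2 = 25 + 2 = 27$)
$- 0 N{\left(2 \right)} 13 = - 0 \cdot 27 \cdot 13 = - 0 \cdot 13 = \left(-1\right) 0 = 0$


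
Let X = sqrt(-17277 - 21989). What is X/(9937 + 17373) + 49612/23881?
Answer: 49612/23881 + I*sqrt(39266)/27310 ≈ 2.0775 + 0.0072558*I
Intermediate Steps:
X = I*sqrt(39266) (X = sqrt(-39266) = I*sqrt(39266) ≈ 198.16*I)
X/(9937 + 17373) + 49612/23881 = (I*sqrt(39266))/(9937 + 17373) + 49612/23881 = (I*sqrt(39266))/27310 + 49612*(1/23881) = (I*sqrt(39266))*(1/27310) + 49612/23881 = I*sqrt(39266)/27310 + 49612/23881 = 49612/23881 + I*sqrt(39266)/27310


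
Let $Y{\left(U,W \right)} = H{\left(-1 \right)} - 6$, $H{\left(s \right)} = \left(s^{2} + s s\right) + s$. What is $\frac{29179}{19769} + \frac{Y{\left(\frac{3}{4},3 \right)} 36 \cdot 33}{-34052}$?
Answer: $\frac{277757792}{168293497} \approx 1.6504$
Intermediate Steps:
$H{\left(s \right)} = s + 2 s^{2}$ ($H{\left(s \right)} = \left(s^{2} + s^{2}\right) + s = 2 s^{2} + s = s + 2 s^{2}$)
$Y{\left(U,W \right)} = -5$ ($Y{\left(U,W \right)} = - (1 + 2 \left(-1\right)) - 6 = - (1 - 2) - 6 = \left(-1\right) \left(-1\right) - 6 = 1 - 6 = -5$)
$\frac{29179}{19769} + \frac{Y{\left(\frac{3}{4},3 \right)} 36 \cdot 33}{-34052} = \frac{29179}{19769} + \frac{\left(-5\right) 36 \cdot 33}{-34052} = 29179 \cdot \frac{1}{19769} + \left(-180\right) 33 \left(- \frac{1}{34052}\right) = \frac{29179}{19769} - - \frac{1485}{8513} = \frac{29179}{19769} + \frac{1485}{8513} = \frac{277757792}{168293497}$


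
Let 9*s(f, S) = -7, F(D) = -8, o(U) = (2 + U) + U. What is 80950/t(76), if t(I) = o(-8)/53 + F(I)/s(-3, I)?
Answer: 15016225/1859 ≈ 8077.6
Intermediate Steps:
o(U) = 2 + 2*U
s(f, S) = -7/9 (s(f, S) = (⅑)*(-7) = -7/9)
t(I) = 3718/371 (t(I) = (2 + 2*(-8))/53 - 8/(-7/9) = (2 - 16)*(1/53) - 8*(-9/7) = -14*1/53 + 72/7 = -14/53 + 72/7 = 3718/371)
80950/t(76) = 80950/(3718/371) = 80950*(371/3718) = 15016225/1859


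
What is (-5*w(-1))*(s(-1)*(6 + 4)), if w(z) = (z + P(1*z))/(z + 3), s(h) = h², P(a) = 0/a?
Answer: 25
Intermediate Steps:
P(a) = 0
w(z) = z/(3 + z) (w(z) = (z + 0)/(z + 3) = z/(3 + z))
(-5*w(-1))*(s(-1)*(6 + 4)) = (-(-5)/(3 - 1))*((-1)²*(6 + 4)) = (-(-5)/2)*(1*10) = -(-5)/2*10 = -5*(-½)*10 = (5/2)*10 = 25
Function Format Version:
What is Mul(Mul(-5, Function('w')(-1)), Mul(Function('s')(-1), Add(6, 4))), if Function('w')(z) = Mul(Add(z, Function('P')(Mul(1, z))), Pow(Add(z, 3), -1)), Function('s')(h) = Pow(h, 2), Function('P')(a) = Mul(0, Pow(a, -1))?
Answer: 25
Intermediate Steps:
Function('P')(a) = 0
Function('w')(z) = Mul(z, Pow(Add(3, z), -1)) (Function('w')(z) = Mul(Add(z, 0), Pow(Add(z, 3), -1)) = Mul(z, Pow(Add(3, z), -1)))
Mul(Mul(-5, Function('w')(-1)), Mul(Function('s')(-1), Add(6, 4))) = Mul(Mul(-5, Mul(-1, Pow(Add(3, -1), -1))), Mul(Pow(-1, 2), Add(6, 4))) = Mul(Mul(-5, Mul(-1, Pow(2, -1))), Mul(1, 10)) = Mul(Mul(-5, Mul(-1, Rational(1, 2))), 10) = Mul(Mul(-5, Rational(-1, 2)), 10) = Mul(Rational(5, 2), 10) = 25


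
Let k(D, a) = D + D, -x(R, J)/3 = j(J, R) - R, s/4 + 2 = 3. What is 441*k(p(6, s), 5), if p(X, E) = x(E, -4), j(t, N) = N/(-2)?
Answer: 15876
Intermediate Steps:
j(t, N) = -N/2 (j(t, N) = N*(-½) = -N/2)
s = 4 (s = -8 + 4*3 = -8 + 12 = 4)
x(R, J) = 9*R/2 (x(R, J) = -3*(-R/2 - R) = -(-9)*R/2 = 9*R/2)
p(X, E) = 9*E/2
k(D, a) = 2*D
441*k(p(6, s), 5) = 441*(2*((9/2)*4)) = 441*(2*18) = 441*36 = 15876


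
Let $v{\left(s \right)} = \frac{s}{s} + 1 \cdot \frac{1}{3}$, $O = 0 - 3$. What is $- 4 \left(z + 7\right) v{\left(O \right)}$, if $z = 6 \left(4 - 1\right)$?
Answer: $- \frac{400}{3} \approx -133.33$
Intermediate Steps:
$O = -3$
$z = 18$ ($z = 6 \cdot 3 = 18$)
$v{\left(s \right)} = \frac{4}{3}$ ($v{\left(s \right)} = 1 + 1 \cdot \frac{1}{3} = 1 + \frac{1}{3} = \frac{4}{3}$)
$- 4 \left(z + 7\right) v{\left(O \right)} = - 4 \left(18 + 7\right) \frac{4}{3} = \left(-4\right) 25 \cdot \frac{4}{3} = \left(-100\right) \frac{4}{3} = - \frac{400}{3}$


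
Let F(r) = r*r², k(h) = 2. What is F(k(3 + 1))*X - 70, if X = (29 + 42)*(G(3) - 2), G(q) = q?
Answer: 498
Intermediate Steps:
X = 71 (X = (29 + 42)*(3 - 2) = 71*1 = 71)
F(r) = r³
F(k(3 + 1))*X - 70 = 2³*71 - 70 = 8*71 - 70 = 568 - 70 = 498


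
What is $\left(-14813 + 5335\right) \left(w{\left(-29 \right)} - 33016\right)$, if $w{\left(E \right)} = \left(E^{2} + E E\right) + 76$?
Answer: $296263324$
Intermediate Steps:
$w{\left(E \right)} = 76 + 2 E^{2}$ ($w{\left(E \right)} = \left(E^{2} + E^{2}\right) + 76 = 2 E^{2} + 76 = 76 + 2 E^{2}$)
$\left(-14813 + 5335\right) \left(w{\left(-29 \right)} - 33016\right) = \left(-14813 + 5335\right) \left(\left(76 + 2 \left(-29\right)^{2}\right) - 33016\right) = - 9478 \left(\left(76 + 2 \cdot 841\right) - 33016\right) = - 9478 \left(\left(76 + 1682\right) - 33016\right) = - 9478 \left(1758 - 33016\right) = \left(-9478\right) \left(-31258\right) = 296263324$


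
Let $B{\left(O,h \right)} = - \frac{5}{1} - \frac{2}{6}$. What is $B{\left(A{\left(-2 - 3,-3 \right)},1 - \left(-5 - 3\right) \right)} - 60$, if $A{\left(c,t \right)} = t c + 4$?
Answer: $- \frac{196}{3} \approx -65.333$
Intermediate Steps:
$A{\left(c,t \right)} = 4 + c t$ ($A{\left(c,t \right)} = c t + 4 = 4 + c t$)
$B{\left(O,h \right)} = - \frac{16}{3}$ ($B{\left(O,h \right)} = \left(-5\right) 1 - \frac{1}{3} = -5 - \frac{1}{3} = - \frac{16}{3}$)
$B{\left(A{\left(-2 - 3,-3 \right)},1 - \left(-5 - 3\right) \right)} - 60 = - \frac{16}{3} - 60 = - \frac{196}{3}$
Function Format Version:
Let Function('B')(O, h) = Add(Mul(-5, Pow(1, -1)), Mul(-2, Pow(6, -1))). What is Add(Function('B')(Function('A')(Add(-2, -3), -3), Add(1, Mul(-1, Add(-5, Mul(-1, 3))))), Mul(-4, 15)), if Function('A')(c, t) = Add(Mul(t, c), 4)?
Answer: Rational(-196, 3) ≈ -65.333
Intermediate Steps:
Function('A')(c, t) = Add(4, Mul(c, t)) (Function('A')(c, t) = Add(Mul(c, t), 4) = Add(4, Mul(c, t)))
Function('B')(O, h) = Rational(-16, 3) (Function('B')(O, h) = Add(Mul(-5, 1), Mul(-2, Rational(1, 6))) = Add(-5, Rational(-1, 3)) = Rational(-16, 3))
Add(Function('B')(Function('A')(Add(-2, -3), -3), Add(1, Mul(-1, Add(-5, Mul(-1, 3))))), Mul(-4, 15)) = Add(Rational(-16, 3), Mul(-4, 15)) = Add(Rational(-16, 3), -60) = Rational(-196, 3)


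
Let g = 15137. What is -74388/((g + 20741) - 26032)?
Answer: -12398/1641 ≈ -7.5551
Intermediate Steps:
-74388/((g + 20741) - 26032) = -74388/((15137 + 20741) - 26032) = -74388/(35878 - 26032) = -74388/9846 = -74388*1/9846 = -12398/1641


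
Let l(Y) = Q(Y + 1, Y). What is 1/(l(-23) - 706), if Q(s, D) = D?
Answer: -1/729 ≈ -0.0013717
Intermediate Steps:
l(Y) = Y
1/(l(-23) - 706) = 1/(-23 - 706) = 1/(-729) = -1/729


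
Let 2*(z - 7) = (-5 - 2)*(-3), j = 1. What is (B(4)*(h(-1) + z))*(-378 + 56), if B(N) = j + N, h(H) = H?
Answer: -26565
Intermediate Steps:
z = 35/2 (z = 7 + ((-5 - 2)*(-3))/2 = 7 + (-7*(-3))/2 = 7 + (½)*21 = 7 + 21/2 = 35/2 ≈ 17.500)
B(N) = 1 + N
(B(4)*(h(-1) + z))*(-378 + 56) = ((1 + 4)*(-1 + 35/2))*(-378 + 56) = (5*(33/2))*(-322) = (165/2)*(-322) = -26565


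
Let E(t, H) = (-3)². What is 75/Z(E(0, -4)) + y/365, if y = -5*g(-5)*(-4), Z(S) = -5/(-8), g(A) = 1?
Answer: 8764/73 ≈ 120.05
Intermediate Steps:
E(t, H) = 9
Z(S) = 5/8 (Z(S) = -5*(-⅛) = 5/8)
y = 20 (y = -5*1*(-4) = -5*(-4) = 20)
75/Z(E(0, -4)) + y/365 = 75/(5/8) + 20/365 = 75*(8/5) + 20*(1/365) = 120 + 4/73 = 8764/73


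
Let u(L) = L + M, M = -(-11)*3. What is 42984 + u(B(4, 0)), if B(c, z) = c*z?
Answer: 43017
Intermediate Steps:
M = 33 (M = -11*(-3) = 33)
u(L) = 33 + L (u(L) = L + 33 = 33 + L)
42984 + u(B(4, 0)) = 42984 + (33 + 4*0) = 42984 + (33 + 0) = 42984 + 33 = 43017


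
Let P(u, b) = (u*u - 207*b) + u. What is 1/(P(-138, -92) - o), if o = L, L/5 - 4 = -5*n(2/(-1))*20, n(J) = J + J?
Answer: 1/35930 ≈ 2.7832e-5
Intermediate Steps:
n(J) = 2*J
L = 2020 (L = 20 + 5*(-10*2/(-1)*20) = 20 + 5*(-10*2*(-1)*20) = 20 + 5*(-10*(-2)*20) = 20 + 5*(-5*(-4)*20) = 20 + 5*(20*20) = 20 + 5*400 = 20 + 2000 = 2020)
P(u, b) = u + u² - 207*b (P(u, b) = (u² - 207*b) + u = u + u² - 207*b)
o = 2020
1/(P(-138, -92) - o) = 1/((-138 + (-138)² - 207*(-92)) - 1*2020) = 1/((-138 + 19044 + 19044) - 2020) = 1/(37950 - 2020) = 1/35930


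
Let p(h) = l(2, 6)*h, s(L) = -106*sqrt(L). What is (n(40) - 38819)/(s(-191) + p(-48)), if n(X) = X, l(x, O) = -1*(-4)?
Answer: 1861392/545735 - 2055287*I*sqrt(191)/1091470 ≈ 3.4108 - 26.024*I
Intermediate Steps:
l(x, O) = 4
p(h) = 4*h
(n(40) - 38819)/(s(-191) + p(-48)) = (40 - 38819)/(-106*I*sqrt(191) + 4*(-48)) = -38779/(-106*I*sqrt(191) - 192) = -38779/(-192 - 106*I*sqrt(191))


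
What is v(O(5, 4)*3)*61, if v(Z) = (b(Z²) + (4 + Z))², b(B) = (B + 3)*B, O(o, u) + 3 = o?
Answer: 121963156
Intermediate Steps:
O(o, u) = -3 + o
b(B) = B*(3 + B) (b(B) = (3 + B)*B = B*(3 + B))
v(Z) = (4 + Z + Z²*(3 + Z²))² (v(Z) = (Z²*(3 + Z²) + (4 + Z))² = (4 + Z + Z²*(3 + Z²))²)
v(O(5, 4)*3)*61 = (4 + (-3 + 5)*3 + ((-3 + 5)*3)²*(3 + ((-3 + 5)*3)²))²*61 = (4 + 2*3 + (2*3)²*(3 + (2*3)²))²*61 = (4 + 6 + 6²*(3 + 6²))²*61 = (4 + 6 + 36*(3 + 36))²*61 = (4 + 6 + 36*39)²*61 = (4 + 6 + 1404)²*61 = 1414²*61 = 1999396*61 = 121963156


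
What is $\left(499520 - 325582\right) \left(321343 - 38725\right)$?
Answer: $49158009684$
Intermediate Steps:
$\left(499520 - 325582\right) \left(321343 - 38725\right) = 173938 \cdot 282618 = 49158009684$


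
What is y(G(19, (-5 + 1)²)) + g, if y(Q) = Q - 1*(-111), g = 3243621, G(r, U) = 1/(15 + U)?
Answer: 100555693/31 ≈ 3.2437e+6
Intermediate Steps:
y(Q) = 111 + Q (y(Q) = Q + 111 = 111 + Q)
y(G(19, (-5 + 1)²)) + g = (111 + 1/(15 + (-5 + 1)²)) + 3243621 = (111 + 1/(15 + (-4)²)) + 3243621 = (111 + 1/(15 + 16)) + 3243621 = (111 + 1/31) + 3243621 = 3442/31 + 3243621 = 100555693/31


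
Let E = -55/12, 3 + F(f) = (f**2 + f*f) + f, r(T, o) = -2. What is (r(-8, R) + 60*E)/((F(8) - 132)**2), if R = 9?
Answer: -277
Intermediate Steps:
F(f) = -3 + f + 2*f**2 (F(f) = -3 + ((f**2 + f*f) + f) = -3 + ((f**2 + f**2) + f) = -3 + (2*f**2 + f) = -3 + (f + 2*f**2) = -3 + f + 2*f**2)
E = -55/12 ≈ -4.5833
(r(-8, R) + 60*E)/((F(8) - 132)**2) = (-2 + 60*(-55/12))/(((-3 + 8 + 2*8**2) - 132)**2) = (-2 - 275)/(((-3 + 8 + 2*64) - 132)**2) = -277/((-3 + 8 + 128) - 132)**2 = -277/(133 - 132)**2 = -277/(1**2) = -277/1 = -277*1 = -277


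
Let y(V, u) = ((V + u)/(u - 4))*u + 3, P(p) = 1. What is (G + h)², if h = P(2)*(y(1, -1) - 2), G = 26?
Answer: 729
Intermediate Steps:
y(V, u) = 3 + u*(V + u)/(-4 + u) (y(V, u) = ((V + u)/(-4 + u))*u + 3 = u*(V + u)/(-4 + u) + 3 = 3 + u*(V + u)/(-4 + u))
h = 1 (h = 1*((-12 + (-1)² + 3*(-1) + 1*(-1))/(-4 - 1) - 2) = 1*((-12 + 1 - 3 - 1)/(-5) - 2) = 1*(-⅕*(-15) - 2) = 1*(3 - 2) = 1*1 = 1)
(G + h)² = (26 + 1)² = 27² = 729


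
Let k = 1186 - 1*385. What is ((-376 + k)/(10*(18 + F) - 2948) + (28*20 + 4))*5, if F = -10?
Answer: 8085635/2868 ≈ 2819.3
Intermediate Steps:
k = 801 (k = 1186 - 385 = 801)
((-376 + k)/(10*(18 + F) - 2948) + (28*20 + 4))*5 = ((-376 + 801)/(10*(18 - 10) - 2948) + (28*20 + 4))*5 = (425/(10*8 - 2948) + (560 + 4))*5 = (425/(80 - 2948) + 564)*5 = (425/(-2868) + 564)*5 = (425*(-1/2868) + 564)*5 = (-425/2868 + 564)*5 = (1617127/2868)*5 = 8085635/2868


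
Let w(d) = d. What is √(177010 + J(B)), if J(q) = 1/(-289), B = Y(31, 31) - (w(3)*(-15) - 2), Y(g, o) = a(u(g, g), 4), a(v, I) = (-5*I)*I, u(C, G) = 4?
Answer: √51155889/17 ≈ 420.73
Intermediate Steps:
a(v, I) = -5*I²
Y(g, o) = -80 (Y(g, o) = -5*4² = -5*16 = -80)
B = -33 (B = -80 - (3*(-15) - 2) = -80 - (-45 - 2) = -80 - 1*(-47) = -80 + 47 = -33)
J(q) = -1/289
√(177010 + J(B)) = √(177010 - 1/289) = √(51155889/289) = √51155889/17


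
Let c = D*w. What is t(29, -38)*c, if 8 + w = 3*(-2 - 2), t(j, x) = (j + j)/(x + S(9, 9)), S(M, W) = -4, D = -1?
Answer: -580/21 ≈ -27.619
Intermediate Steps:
t(j, x) = 2*j/(-4 + x) (t(j, x) = (j + j)/(x - 4) = (2*j)/(-4 + x) = 2*j/(-4 + x))
w = -20 (w = -8 + 3*(-2 - 2) = -8 + 3*(-4) = -8 - 12 = -20)
c = 20 (c = -1*(-20) = 20)
t(29, -38)*c = (2*29/(-4 - 38))*20 = (2*29/(-42))*20 = (2*29*(-1/42))*20 = -29/21*20 = -580/21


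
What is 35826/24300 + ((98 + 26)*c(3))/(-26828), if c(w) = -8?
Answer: 41051897/27163350 ≈ 1.5113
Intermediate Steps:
35826/24300 + ((98 + 26)*c(3))/(-26828) = 35826/24300 + ((98 + 26)*(-8))/(-26828) = 35826*(1/24300) + (124*(-8))*(-1/26828) = 5971/4050 - 992*(-1/26828) = 5971/4050 + 248/6707 = 41051897/27163350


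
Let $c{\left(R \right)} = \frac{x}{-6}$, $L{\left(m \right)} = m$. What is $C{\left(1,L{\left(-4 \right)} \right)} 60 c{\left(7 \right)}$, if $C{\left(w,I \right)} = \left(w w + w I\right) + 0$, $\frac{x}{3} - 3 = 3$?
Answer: $540$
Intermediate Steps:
$x = 18$ ($x = 9 + 3 \cdot 3 = 9 + 9 = 18$)
$C{\left(w,I \right)} = w^{2} + I w$ ($C{\left(w,I \right)} = \left(w^{2} + I w\right) + 0 = w^{2} + I w$)
$c{\left(R \right)} = -3$ ($c{\left(R \right)} = \frac{18}{-6} = 18 \left(- \frac{1}{6}\right) = -3$)
$C{\left(1,L{\left(-4 \right)} \right)} 60 c{\left(7 \right)} = 1 \left(-4 + 1\right) 60 \left(-3\right) = 1 \left(-3\right) 60 \left(-3\right) = \left(-3\right) 60 \left(-3\right) = \left(-180\right) \left(-3\right) = 540$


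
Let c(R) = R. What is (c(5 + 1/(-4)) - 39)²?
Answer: 18769/16 ≈ 1173.1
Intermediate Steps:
(c(5 + 1/(-4)) - 39)² = ((5 + 1/(-4)) - 39)² = ((5 + 1*(-¼)) - 39)² = ((5 - ¼) - 39)² = (19/4 - 39)² = (-137/4)² = 18769/16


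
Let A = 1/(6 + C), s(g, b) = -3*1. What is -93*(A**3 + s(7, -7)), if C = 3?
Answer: 67766/243 ≈ 278.87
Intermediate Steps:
s(g, b) = -3
A = 1/9 (A = 1/(6 + 3) = 1/9 ≈ 0.11111)
-93*(A**3 + s(7, -7)) = -93*((1/9)**3 - 3) = -93*(1/729 - 3) = -93*(-2186/729) = 67766/243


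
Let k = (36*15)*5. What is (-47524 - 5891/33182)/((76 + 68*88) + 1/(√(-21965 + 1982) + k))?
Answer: 1576947259*(-√19983 + 2700*I)/(33182*(-16362001*I + 6060*√19983)) ≈ -7.8423 - 2.5029e-8*I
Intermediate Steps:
k = 2700 (k = 540*5 = 2700)
(-47524 - 5891/33182)/((76 + 68*88) + 1/(√(-21965 + 1982) + k)) = (-47524 - 5891/33182)/((76 + 68*88) + 1/(√(-21965 + 1982) + 2700)) = (-47524 - 5891*1/33182)/((76 + 5984) + 1/(√(-19983) + 2700)) = (-47524 - 5891/33182)/(6060 + 1/(I*√19983 + 2700)) = -1576947259/(33182*(6060 + 1/(2700 + I*√19983)))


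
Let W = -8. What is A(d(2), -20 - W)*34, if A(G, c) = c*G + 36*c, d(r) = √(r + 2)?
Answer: -15504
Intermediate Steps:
d(r) = √(2 + r)
A(G, c) = 36*c + G*c (A(G, c) = G*c + 36*c = 36*c + G*c)
A(d(2), -20 - W)*34 = ((-20 - 1*(-8))*(36 + √(2 + 2)))*34 = ((-20 + 8)*(36 + √4))*34 = -12*(36 + 2)*34 = -12*38*34 = -456*34 = -15504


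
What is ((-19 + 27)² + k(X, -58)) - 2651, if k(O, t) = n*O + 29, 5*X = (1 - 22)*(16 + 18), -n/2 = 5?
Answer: -1130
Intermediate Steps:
n = -10 (n = -2*5 = -10)
X = -714/5 (X = ((1 - 22)*(16 + 18))/5 = (-21*34)/5 = (⅕)*(-714) = -714/5 ≈ -142.80)
k(O, t) = 29 - 10*O (k(O, t) = -10*O + 29 = 29 - 10*O)
((-19 + 27)² + k(X, -58)) - 2651 = ((-19 + 27)² + (29 - 10*(-714/5))) - 2651 = (8² + (29 + 1428)) - 2651 = (64 + 1457) - 2651 = 1521 - 2651 = -1130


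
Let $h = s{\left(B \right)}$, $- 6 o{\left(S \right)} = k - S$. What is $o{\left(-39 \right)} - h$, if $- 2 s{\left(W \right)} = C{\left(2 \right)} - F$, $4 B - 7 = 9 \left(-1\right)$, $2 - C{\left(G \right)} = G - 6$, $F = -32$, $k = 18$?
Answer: $\frac{19}{2} \approx 9.5$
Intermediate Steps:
$C{\left(G \right)} = 8 - G$ ($C{\left(G \right)} = 2 - \left(G - 6\right) = 2 - \left(-6 + G\right) = 8 - G$)
$o{\left(S \right)} = -3 + \frac{S}{6}$ ($o{\left(S \right)} = - \frac{18 - S}{6} = -3 + \frac{S}{6}$)
$B = - \frac{1}{2}$ ($B = \frac{7}{4} + \frac{9 \left(-1\right)}{4} = \frac{7}{4} + \frac{1}{4} \left(-9\right) = \frac{7}{4} - \frac{9}{4} = - \frac{1}{2} \approx -0.5$)
$s{\left(W \right)} = -19$ ($s{\left(W \right)} = - \frac{\left(8 - 2\right) - -32}{2} = - \frac{\left(8 - 2\right) + 32}{2} = - \frac{6 + 32}{2} = \left(- \frac{1}{2}\right) 38 = -19$)
$h = -19$
$o{\left(-39 \right)} - h = \left(-3 + \frac{1}{6} \left(-39\right)\right) - -19 = \left(-3 - \frac{13}{2}\right) + 19 = - \frac{19}{2} + 19 = \frac{19}{2}$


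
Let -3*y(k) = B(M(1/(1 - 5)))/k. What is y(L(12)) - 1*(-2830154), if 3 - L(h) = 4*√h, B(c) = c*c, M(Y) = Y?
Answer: 8286690913/2928 + √3/1098 ≈ 2.8302e+6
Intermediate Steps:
B(c) = c²
L(h) = 3 - 4*√h
y(k) = -1/(48*k) (y(k) = -(1/(1 - 5))²/(3*k) = -(1/(-4))²/(3*k) = -(-¼)²/(3*k) = -1/(48*k))
y(L(12)) - 1*(-2830154) = -1/(48*(3 - 8*√3)) - 1*(-2830154) = -1/(48*(3 - 8*√3)) + 2830154 = 2830154 - 1/(48*(3 - 8*√3))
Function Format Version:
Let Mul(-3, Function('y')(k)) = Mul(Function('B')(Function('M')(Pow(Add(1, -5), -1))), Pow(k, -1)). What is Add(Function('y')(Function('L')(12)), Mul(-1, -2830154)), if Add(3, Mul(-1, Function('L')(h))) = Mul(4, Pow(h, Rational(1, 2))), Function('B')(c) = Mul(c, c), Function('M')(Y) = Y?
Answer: Add(Rational(8286690913, 2928), Mul(Rational(1, 1098), Pow(3, Rational(1, 2)))) ≈ 2.8302e+6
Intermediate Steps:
Function('B')(c) = Pow(c, 2)
Function('L')(h) = Add(3, Mul(-4, Pow(h, Rational(1, 2)))) (Function('L')(h) = Add(3, Mul(-1, Mul(4, Pow(h, Rational(1, 2))))) = Add(3, Mul(-4, Pow(h, Rational(1, 2)))))
Function('y')(k) = Mul(Rational(-1, 48), Pow(k, -1)) (Function('y')(k) = Mul(Rational(-1, 3), Mul(Pow(Pow(Add(1, -5), -1), 2), Pow(k, -1))) = Mul(Rational(-1, 3), Mul(Pow(Pow(-4, -1), 2), Pow(k, -1))) = Mul(Rational(-1, 3), Mul(Pow(Rational(-1, 4), 2), Pow(k, -1))) = Mul(Rational(-1, 3), Mul(Rational(1, 16), Pow(k, -1))) = Mul(Rational(-1, 48), Pow(k, -1)))
Add(Function('y')(Function('L')(12)), Mul(-1, -2830154)) = Add(Mul(Rational(-1, 48), Pow(Add(3, Mul(-4, Pow(12, Rational(1, 2)))), -1)), Mul(-1, -2830154)) = Add(Mul(Rational(-1, 48), Pow(Add(3, Mul(-4, Mul(2, Pow(3, Rational(1, 2))))), -1)), 2830154) = Add(Mul(Rational(-1, 48), Pow(Add(3, Mul(-8, Pow(3, Rational(1, 2)))), -1)), 2830154) = Add(2830154, Mul(Rational(-1, 48), Pow(Add(3, Mul(-8, Pow(3, Rational(1, 2)))), -1)))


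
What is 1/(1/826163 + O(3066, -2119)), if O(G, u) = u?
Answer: -826163/1750639396 ≈ -0.00047192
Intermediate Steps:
1/(1/826163 + O(3066, -2119)) = 1/(1/826163 - 2119) = 1/(-1750639396/826163) = -826163/1750639396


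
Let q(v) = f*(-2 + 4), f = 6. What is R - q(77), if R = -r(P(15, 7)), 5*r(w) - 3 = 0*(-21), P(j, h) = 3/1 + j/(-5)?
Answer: -63/5 ≈ -12.600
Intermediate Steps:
P(j, h) = 3 - j/5 (P(j, h) = 3*1 + j*(-⅕) = 3 - j/5)
r(w) = ⅗ (r(w) = ⅗ + (0*(-21))/5 = ⅗ + (⅕)*0 = ⅗ + 0 = ⅗)
q(v) = 12 (q(v) = 6*(-2 + 4) = 6*2 = 12)
R = -⅗ (R = -1*⅗ = -⅗ ≈ -0.60000)
R - q(77) = -⅗ - 1*12 = -⅗ - 12 = -63/5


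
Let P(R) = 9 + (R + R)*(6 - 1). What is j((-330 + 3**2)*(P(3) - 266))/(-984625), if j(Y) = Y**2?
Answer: -5309599689/984625 ≈ -5392.5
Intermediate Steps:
P(R) = 9 + 10*R (P(R) = 9 + (2*R)*5 = 9 + 10*R)
j((-330 + 3**2)*(P(3) - 266))/(-984625) = ((-330 + 3**2)*((9 + 10*3) - 266))**2/(-984625) = ((-330 + 9)*((9 + 30) - 266))**2*(-1/984625) = (-321*(39 - 266))**2*(-1/984625) = (-321*(-227))**2*(-1/984625) = 72867**2*(-1/984625) = 5309599689*(-1/984625) = -5309599689/984625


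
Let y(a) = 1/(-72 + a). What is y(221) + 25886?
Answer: 3857015/149 ≈ 25886.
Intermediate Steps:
y(221) + 25886 = 1/(-72 + 221) + 25886 = 1/149 + 25886 = 3857015/149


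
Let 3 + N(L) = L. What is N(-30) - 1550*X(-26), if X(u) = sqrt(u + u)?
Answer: -33 - 3100*I*sqrt(13) ≈ -33.0 - 11177.0*I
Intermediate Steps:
N(L) = -3 + L
X(u) = sqrt(2)*sqrt(u) (X(u) = sqrt(2*u) = sqrt(2)*sqrt(u))
N(-30) - 1550*X(-26) = (-3 - 30) - 1550*sqrt(2)*sqrt(-26) = -33 - 1550*sqrt(2)*I*sqrt(26) = -33 - 3100*I*sqrt(13)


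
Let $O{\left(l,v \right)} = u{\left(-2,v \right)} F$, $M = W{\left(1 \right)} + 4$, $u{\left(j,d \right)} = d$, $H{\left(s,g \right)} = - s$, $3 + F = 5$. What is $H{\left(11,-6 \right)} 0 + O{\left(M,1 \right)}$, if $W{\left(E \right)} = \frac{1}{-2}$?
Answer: $2$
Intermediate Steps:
$F = 2$ ($F = -3 + 5 = 2$)
$W{\left(E \right)} = - \frac{1}{2}$
$M = \frac{7}{2}$ ($M = - \frac{1}{2} + 4 = \frac{7}{2} \approx 3.5$)
$O{\left(l,v \right)} = 2 v$ ($O{\left(l,v \right)} = v 2 = 2 v$)
$H{\left(11,-6 \right)} 0 + O{\left(M,1 \right)} = \left(-1\right) 11 \cdot 0 + 2 \cdot 1 = \left(-11\right) 0 + 2 = 0 + 2 = 2$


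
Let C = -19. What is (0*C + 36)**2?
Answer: 1296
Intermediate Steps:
(0*C + 36)**2 = (0*(-19) + 36)**2 = (0 + 36)**2 = 36**2 = 1296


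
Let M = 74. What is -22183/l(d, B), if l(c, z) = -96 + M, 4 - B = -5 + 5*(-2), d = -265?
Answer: 22183/22 ≈ 1008.3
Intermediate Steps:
B = 19 (B = 4 - (-5 + 5*(-2)) = 4 - (-5 - 10) = 4 - 1*(-15) = 4 + 15 = 19)
l(c, z) = -22 (l(c, z) = -96 + 74 = -22)
-22183/l(d, B) = -22183/(-22) = -22183*(-1/22) = 22183/22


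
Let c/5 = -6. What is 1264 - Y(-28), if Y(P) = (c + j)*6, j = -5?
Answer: 1474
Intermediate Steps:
c = -30 (c = 5*(-6) = -30)
Y(P) = -210 (Y(P) = (-30 - 5)*6 = -35*6 = -210)
1264 - Y(-28) = 1264 - 1*(-210) = 1264 + 210 = 1474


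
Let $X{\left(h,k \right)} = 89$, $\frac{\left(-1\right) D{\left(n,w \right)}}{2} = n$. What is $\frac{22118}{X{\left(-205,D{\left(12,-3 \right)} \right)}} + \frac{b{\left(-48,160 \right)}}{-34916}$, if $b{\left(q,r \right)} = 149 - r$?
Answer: $\frac{772273067}{3107524} \approx 248.52$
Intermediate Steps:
$D{\left(n,w \right)} = - 2 n$
$\frac{22118}{X{\left(-205,D{\left(12,-3 \right)} \right)}} + \frac{b{\left(-48,160 \right)}}{-34916} = \frac{22118}{89} + \frac{149 - 160}{-34916} = 22118 \cdot \frac{1}{89} + \left(149 - 160\right) \left(- \frac{1}{34916}\right) = \frac{22118}{89} - - \frac{11}{34916} = \frac{22118}{89} + \frac{11}{34916} = \frac{772273067}{3107524}$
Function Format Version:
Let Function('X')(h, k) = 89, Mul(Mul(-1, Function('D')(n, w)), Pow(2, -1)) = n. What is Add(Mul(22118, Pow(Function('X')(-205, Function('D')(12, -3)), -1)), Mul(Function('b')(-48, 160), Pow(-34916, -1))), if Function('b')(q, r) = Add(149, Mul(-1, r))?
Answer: Rational(772273067, 3107524) ≈ 248.52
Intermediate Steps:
Function('D')(n, w) = Mul(-2, n)
Add(Mul(22118, Pow(Function('X')(-205, Function('D')(12, -3)), -1)), Mul(Function('b')(-48, 160), Pow(-34916, -1))) = Add(Mul(22118, Pow(89, -1)), Mul(Add(149, Mul(-1, 160)), Pow(-34916, -1))) = Add(Mul(22118, Rational(1, 89)), Mul(Add(149, -160), Rational(-1, 34916))) = Add(Rational(22118, 89), Mul(-11, Rational(-1, 34916))) = Add(Rational(22118, 89), Rational(11, 34916)) = Rational(772273067, 3107524)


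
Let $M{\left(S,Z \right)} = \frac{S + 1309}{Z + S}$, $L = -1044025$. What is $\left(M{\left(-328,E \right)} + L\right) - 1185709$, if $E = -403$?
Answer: $- \frac{1629936535}{731} \approx -2.2297 \cdot 10^{6}$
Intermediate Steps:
$M{\left(S,Z \right)} = \frac{1309 + S}{S + Z}$
$\left(M{\left(-328,E \right)} + L\right) - 1185709 = \left(\frac{1309 - 328}{-328 - 403} - 1044025\right) - 1185709 = \left(\frac{1}{-731} \cdot 981 - 1044025\right) - 1185709 = \left(\left(- \frac{1}{731}\right) 981 - 1044025\right) - 1185709 = \left(- \frac{981}{731} - 1044025\right) - 1185709 = - \frac{763183256}{731} - 1185709 = - \frac{1629936535}{731}$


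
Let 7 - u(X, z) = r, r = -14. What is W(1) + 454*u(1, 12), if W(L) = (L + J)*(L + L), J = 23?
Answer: 9582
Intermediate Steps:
u(X, z) = 21 (u(X, z) = 7 - 1*(-14) = 7 + 14 = 21)
W(L) = 2*L*(23 + L) (W(L) = (L + 23)*(L + L) = (23 + L)*(2*L) = 2*L*(23 + L))
W(1) + 454*u(1, 12) = 2*1*(23 + 1) + 454*21 = 2*1*24 + 9534 = 48 + 9534 = 9582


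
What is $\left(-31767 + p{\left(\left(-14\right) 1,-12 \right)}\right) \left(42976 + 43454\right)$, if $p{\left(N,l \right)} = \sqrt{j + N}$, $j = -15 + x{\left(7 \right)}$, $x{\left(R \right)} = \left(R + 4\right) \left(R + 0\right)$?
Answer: $-2745621810 + 345720 \sqrt{3} \approx -2.745 \cdot 10^{9}$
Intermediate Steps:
$x{\left(R \right)} = R \left(4 + R\right)$ ($x{\left(R \right)} = \left(4 + R\right) R = R \left(4 + R\right)$)
$j = 62$ ($j = -15 + 7 \left(4 + 7\right) = -15 + 7 \cdot 11 = -15 + 77 = 62$)
$p{\left(N,l \right)} = \sqrt{62 + N}$
$\left(-31767 + p{\left(\left(-14\right) 1,-12 \right)}\right) \left(42976 + 43454\right) = \left(-31767 + \sqrt{62 - 14}\right) \left(42976 + 43454\right) = \left(-31767 + \sqrt{62 - 14}\right) 86430 = \left(-31767 + \sqrt{48}\right) 86430 = \left(-31767 + 4 \sqrt{3}\right) 86430 = -2745621810 + 345720 \sqrt{3}$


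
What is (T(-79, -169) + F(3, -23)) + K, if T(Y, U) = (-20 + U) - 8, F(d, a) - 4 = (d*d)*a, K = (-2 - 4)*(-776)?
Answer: 4256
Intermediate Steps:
K = 4656 (K = -6*(-776) = 4656)
F(d, a) = 4 + a*d² (F(d, a) = 4 + (d*d)*a = 4 + d²*a = 4 + a*d²)
T(Y, U) = -28 + U
(T(-79, -169) + F(3, -23)) + K = ((-28 - 169) + (4 - 23*3²)) + 4656 = (-197 + (4 - 23*9)) + 4656 = (-197 + (4 - 207)) + 4656 = (-197 - 203) + 4656 = -400 + 4656 = 4256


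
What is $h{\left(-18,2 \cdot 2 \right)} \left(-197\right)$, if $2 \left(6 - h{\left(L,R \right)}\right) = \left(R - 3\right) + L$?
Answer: $- \frac{5713}{2} \approx -2856.5$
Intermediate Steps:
$h{\left(L,R \right)} = \frac{15}{2} - \frac{L}{2} - \frac{R}{2}$ ($h{\left(L,R \right)} = 6 - \frac{\left(R - 3\right) + L}{2} = 6 - \frac{\left(-3 + R\right) + L}{2} = 6 - \frac{-3 + L + R}{2} = 6 - \left(- \frac{3}{2} + \frac{L}{2} + \frac{R}{2}\right) = \frac{15}{2} - \frac{L}{2} - \frac{R}{2}$)
$h{\left(-18,2 \cdot 2 \right)} \left(-197\right) = \left(\frac{15}{2} - -9 - \frac{2 \cdot 2}{2}\right) \left(-197\right) = \left(\frac{15}{2} + 9 - 2\right) \left(-197\right) = \frac{29}{2} \left(-197\right) = - \frac{5713}{2}$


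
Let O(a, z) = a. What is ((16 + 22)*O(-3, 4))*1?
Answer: -114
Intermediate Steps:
((16 + 22)*O(-3, 4))*1 = ((16 + 22)*(-3))*1 = (38*(-3))*1 = -114*1 = -114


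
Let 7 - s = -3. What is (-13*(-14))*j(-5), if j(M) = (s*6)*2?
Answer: 21840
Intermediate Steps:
s = 10 (s = 7 - 1*(-3) = 7 + 3 = 10)
j(M) = 120 (j(M) = (10*6)*2 = 60*2 = 120)
(-13*(-14))*j(-5) = -13*(-14)*120 = 182*120 = 21840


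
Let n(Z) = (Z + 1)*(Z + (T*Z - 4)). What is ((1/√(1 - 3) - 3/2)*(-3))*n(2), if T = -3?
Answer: -108 - 36*I*√2 ≈ -108.0 - 50.912*I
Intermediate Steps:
n(Z) = (1 + Z)*(-4 - 2*Z) (n(Z) = (Z + 1)*(Z + (-3*Z - 4)) = (1 + Z)*(Z + (-4 - 3*Z)) = (1 + Z)*(-4 - 2*Z))
((1/√(1 - 3) - 3/2)*(-3))*n(2) = ((1/√(1 - 3) - 3/2)*(-3))*(-4 - 6*2 - 2*2²) = ((1/√(-2) - 3*½)*(-3))*(-4 - 12 - 2*4) = ((1/(I*√2) - 3/2)*(-3))*(-4 - 12 - 8) = ((1*(-I*√2/2) - 3/2)*(-3))*(-24) = ((-I*√2/2 - 3/2)*(-3))*(-24) = ((-3/2 - I*√2/2)*(-3))*(-24) = (9/2 + 3*I*√2/2)*(-24) = -108 - 36*I*√2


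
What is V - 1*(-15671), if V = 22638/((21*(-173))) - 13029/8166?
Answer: 7375882271/470906 ≈ 15663.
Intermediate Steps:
V = -3685655/470906 (V = 22638/(-3633) - 13029*1/8166 = 22638*(-1/3633) - 4343/2722 = -1078/173 - 4343/2722 = -3685655/470906 ≈ -7.8267)
V - 1*(-15671) = -3685655/470906 - 1*(-15671) = -3685655/470906 + 15671 = 7375882271/470906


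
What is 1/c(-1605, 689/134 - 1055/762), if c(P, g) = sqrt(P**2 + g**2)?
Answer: 25527*sqrt(1678618519708969)/1678618519708969 ≈ 0.00062305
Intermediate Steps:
1/c(-1605, 689/134 - 1055/762) = 1/(sqrt((-1605)**2 + (689/134 - 1055/762)**2)) = 1/(sqrt(2576025 + (689*(1/134) - 1055*1/762)**2)) = 1/(sqrt(2576025 + (689/134 - 1055/762)**2)) = 1/(sqrt(2576025 + (95912/25527)**2)) = 1/(sqrt(2576025 + 9199111744/651627729)) = 1/(sqrt(1678618519708969/651627729)) = 1/(sqrt(1678618519708969)/25527) = 25527*sqrt(1678618519708969)/1678618519708969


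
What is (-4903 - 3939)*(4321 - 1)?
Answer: -38197440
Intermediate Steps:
(-4903 - 3939)*(4321 - 1) = -8842*4320 = -38197440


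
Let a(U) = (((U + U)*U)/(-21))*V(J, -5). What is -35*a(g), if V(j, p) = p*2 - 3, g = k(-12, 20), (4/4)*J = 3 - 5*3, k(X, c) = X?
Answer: -6240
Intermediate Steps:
J = -12 (J = 3 - 5*3 = 3 - 15 = -12)
g = -12
V(j, p) = -3 + 2*p (V(j, p) = 2*p - 3 = -3 + 2*p)
a(U) = 26*U²/21 (a(U) = (((U + U)*U)/(-21))*(-3 + 2*(-5)) = (((2*U)*U)*(-1/21))*(-3 - 10) = ((2*U²)*(-1/21))*(-13) = -2*U²/21*(-13) = 26*U²/21)
-35*a(g) = -130*(-12)²/3 = -130*144/3 = -35*1248/7 = -6240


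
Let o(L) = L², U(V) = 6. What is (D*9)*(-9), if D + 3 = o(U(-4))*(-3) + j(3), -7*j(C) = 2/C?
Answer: 62991/7 ≈ 8998.7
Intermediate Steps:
j(C) = -2/(7*C)
D = -2333/21 (D = -3 + (6²*(-3) - 2/7/3) = -3 + (36*(-3) - 2/7*⅓) = -3 + (-108 - 2/21) = -3 - 2270/21 = -2333/21 ≈ -111.10)
(D*9)*(-9) = -2333/21*9*(-9) = -6999/7*(-9) = 62991/7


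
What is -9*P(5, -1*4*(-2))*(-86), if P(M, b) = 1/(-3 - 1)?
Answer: -387/2 ≈ -193.50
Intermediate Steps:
P(M, b) = -¼ (P(M, b) = 1/(-4) = -¼)
-9*P(5, -1*4*(-2))*(-86) = -9*(-¼)*(-86) = (9/4)*(-86) = -387/2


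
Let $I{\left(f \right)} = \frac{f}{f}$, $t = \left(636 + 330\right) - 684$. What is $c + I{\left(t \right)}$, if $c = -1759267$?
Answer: $-1759266$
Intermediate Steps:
$t = 282$ ($t = 966 - 684 = 282$)
$I{\left(f \right)} = 1$
$c + I{\left(t \right)} = -1759267 + 1 = -1759266$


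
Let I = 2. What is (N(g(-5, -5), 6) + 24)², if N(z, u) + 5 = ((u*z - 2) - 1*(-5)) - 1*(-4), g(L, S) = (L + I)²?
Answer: 6400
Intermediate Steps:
g(L, S) = (2 + L)² (g(L, S) = (L + 2)² = (2 + L)²)
N(z, u) = 2 + u*z (N(z, u) = -5 + (((u*z - 2) - 1*(-5)) - 1*(-4)) = -5 + (((-2 + u*z) + 5) + 4) = -5 + ((3 + u*z) + 4) = -5 + (7 + u*z) = 2 + u*z)
(N(g(-5, -5), 6) + 24)² = ((2 + 6*(2 - 5)²) + 24)² = ((2 + 6*(-3)²) + 24)² = ((2 + 6*9) + 24)² = ((2 + 54) + 24)² = (56 + 24)² = 80² = 6400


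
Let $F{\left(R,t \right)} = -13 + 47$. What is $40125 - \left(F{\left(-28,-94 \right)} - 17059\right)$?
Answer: $57150$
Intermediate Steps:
$F{\left(R,t \right)} = 34$
$40125 - \left(F{\left(-28,-94 \right)} - 17059\right) = 40125 - \left(34 - 17059\right) = 40125 - -17025 = 40125 + 17025 = 57150$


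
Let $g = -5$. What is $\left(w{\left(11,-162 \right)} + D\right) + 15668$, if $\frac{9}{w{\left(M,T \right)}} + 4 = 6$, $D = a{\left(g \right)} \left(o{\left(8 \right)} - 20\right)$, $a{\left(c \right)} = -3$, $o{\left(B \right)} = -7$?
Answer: $\frac{31507}{2} \approx 15754.0$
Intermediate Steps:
$D = 81$ ($D = - 3 \left(-7 - 20\right) = \left(-3\right) \left(-27\right) = 81$)
$w{\left(M,T \right)} = \frac{9}{2}$ ($w{\left(M,T \right)} = \frac{9}{-4 + 6} = \frac{9}{2}$)
$\left(w{\left(11,-162 \right)} + D\right) + 15668 = \left(\frac{9}{2} + 81\right) + 15668 = \frac{171}{2} + 15668 = \frac{31507}{2}$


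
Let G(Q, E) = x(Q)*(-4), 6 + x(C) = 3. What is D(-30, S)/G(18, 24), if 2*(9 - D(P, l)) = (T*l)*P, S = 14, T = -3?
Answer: -207/4 ≈ -51.750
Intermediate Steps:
x(C) = -3 (x(C) = -6 + 3 = -3)
G(Q, E) = 12 (G(Q, E) = -3*(-4) = 12)
D(P, l) = 9 + 3*P*l/2 (D(P, l) = 9 - (-3*l)*P/2 = 9 - (-3)*P*l/2 = 9 + 3*P*l/2)
D(-30, S)/G(18, 24) = (9 + (3/2)*(-30)*14)/12 = (9 - 630)*(1/12) = -621*1/12 = -207/4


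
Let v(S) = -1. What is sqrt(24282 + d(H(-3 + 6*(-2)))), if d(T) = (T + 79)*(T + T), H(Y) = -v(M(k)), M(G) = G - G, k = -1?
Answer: 11*sqrt(202) ≈ 156.34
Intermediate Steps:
M(G) = 0
H(Y) = 1 (H(Y) = -1*(-1) = 1)
d(T) = 2*T*(79 + T) (d(T) = (79 + T)*(2*T) = 2*T*(79 + T))
sqrt(24282 + d(H(-3 + 6*(-2)))) = sqrt(24282 + 2*1*(79 + 1)) = sqrt(24282 + 2*1*80) = sqrt(24282 + 160) = sqrt(24442) = 11*sqrt(202)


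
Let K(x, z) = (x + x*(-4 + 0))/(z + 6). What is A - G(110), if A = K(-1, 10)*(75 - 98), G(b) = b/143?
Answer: -1057/208 ≈ -5.0817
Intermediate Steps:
K(x, z) = -3*x/(6 + z) (K(x, z) = (x + x*(-4))/(6 + z) = (x - 4*x)/(6 + z) = (-3*x)/(6 + z) = -3*x/(6 + z))
G(b) = b/143 (G(b) = b*(1/143) = b/143)
A = -69/16 (A = (-3*(-1)/(6 + 10))*(75 - 98) = -3*(-1)/16*(-23) = -3*(-1)*1/16*(-23) = (3/16)*(-23) = -69/16 ≈ -4.3125)
A - G(110) = -69/16 - 110/143 = -69/16 - 1*10/13 = -69/16 - 10/13 = -1057/208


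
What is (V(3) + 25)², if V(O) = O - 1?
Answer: 729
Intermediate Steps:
V(O) = -1 + O
(V(3) + 25)² = ((-1 + 3) + 25)² = (2 + 25)² = 27² = 729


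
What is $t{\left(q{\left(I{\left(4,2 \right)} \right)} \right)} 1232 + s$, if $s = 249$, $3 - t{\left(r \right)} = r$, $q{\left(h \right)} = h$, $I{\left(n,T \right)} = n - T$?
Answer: $1481$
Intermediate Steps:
$t{\left(r \right)} = 3 - r$
$t{\left(q{\left(I{\left(4,2 \right)} \right)} \right)} 1232 + s = \left(3 - \left(4 - 2\right)\right) 1232 + 249 = \left(3 - 2\right) 1232 + 249 = 1 \cdot 1232 + 249 = 1232 + 249 = 1481$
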